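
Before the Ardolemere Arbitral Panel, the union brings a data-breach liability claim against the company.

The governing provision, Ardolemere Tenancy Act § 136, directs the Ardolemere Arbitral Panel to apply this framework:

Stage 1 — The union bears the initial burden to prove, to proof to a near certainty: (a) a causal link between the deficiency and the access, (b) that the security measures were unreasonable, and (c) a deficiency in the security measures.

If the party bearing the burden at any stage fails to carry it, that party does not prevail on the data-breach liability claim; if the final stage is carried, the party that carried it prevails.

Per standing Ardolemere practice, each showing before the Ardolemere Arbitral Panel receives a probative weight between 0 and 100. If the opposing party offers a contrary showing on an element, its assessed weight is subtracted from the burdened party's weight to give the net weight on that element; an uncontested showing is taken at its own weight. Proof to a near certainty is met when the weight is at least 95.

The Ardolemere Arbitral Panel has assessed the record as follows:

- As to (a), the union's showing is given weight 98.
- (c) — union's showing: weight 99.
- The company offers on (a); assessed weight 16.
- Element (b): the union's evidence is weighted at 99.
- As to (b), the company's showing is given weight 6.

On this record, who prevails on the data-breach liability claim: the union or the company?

Stage 1 (union, proof to a near certainty, weight is at least 95): (a) net 98−16=82 < 95 — fails; (b) net 99−6=93 < 95 — fails; (c) 99 ≥ 95 — meets.
  The union does not carry Stage 1.
The analysis ends at Stage 1; the company prevails.

company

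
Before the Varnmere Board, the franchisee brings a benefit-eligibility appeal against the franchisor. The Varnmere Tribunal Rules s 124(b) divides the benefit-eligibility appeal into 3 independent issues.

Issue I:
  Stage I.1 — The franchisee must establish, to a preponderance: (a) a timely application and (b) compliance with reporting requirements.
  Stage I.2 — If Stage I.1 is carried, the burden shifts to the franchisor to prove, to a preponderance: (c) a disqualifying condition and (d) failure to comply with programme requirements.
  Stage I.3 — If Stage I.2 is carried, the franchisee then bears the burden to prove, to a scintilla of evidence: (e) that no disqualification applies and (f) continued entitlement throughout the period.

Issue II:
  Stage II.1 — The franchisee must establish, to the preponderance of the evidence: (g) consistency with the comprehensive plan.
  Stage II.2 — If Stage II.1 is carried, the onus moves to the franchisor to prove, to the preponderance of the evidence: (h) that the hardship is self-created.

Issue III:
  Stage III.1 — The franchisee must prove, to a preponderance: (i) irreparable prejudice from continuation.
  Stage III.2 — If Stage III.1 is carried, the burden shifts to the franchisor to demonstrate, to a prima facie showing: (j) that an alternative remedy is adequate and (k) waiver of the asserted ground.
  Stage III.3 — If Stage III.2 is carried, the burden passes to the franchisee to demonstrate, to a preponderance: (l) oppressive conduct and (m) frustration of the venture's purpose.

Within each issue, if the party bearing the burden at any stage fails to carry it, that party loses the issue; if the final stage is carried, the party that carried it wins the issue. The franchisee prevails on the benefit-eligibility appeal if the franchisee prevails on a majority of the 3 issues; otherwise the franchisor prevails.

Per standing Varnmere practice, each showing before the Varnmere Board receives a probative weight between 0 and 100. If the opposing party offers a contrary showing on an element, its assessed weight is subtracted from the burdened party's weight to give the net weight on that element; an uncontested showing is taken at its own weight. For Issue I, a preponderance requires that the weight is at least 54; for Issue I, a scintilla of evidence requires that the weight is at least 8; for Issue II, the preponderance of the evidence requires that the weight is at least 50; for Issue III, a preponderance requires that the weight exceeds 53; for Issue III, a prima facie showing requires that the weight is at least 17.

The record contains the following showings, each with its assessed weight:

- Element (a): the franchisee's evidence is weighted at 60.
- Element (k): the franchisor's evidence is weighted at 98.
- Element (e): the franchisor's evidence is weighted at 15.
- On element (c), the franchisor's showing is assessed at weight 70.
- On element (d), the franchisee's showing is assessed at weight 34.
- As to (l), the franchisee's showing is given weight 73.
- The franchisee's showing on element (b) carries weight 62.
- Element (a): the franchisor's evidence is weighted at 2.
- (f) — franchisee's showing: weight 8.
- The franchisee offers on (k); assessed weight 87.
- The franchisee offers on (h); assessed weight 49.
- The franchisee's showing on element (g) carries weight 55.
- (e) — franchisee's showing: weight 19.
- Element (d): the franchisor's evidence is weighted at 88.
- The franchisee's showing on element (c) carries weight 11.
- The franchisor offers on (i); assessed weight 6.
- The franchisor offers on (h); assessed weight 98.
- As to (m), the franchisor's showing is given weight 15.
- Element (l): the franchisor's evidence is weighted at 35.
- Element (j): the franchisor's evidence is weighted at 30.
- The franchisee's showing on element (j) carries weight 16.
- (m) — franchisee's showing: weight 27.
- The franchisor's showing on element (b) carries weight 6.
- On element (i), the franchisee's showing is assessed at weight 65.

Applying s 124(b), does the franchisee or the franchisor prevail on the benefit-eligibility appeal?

franchisee

— Issue I —
At Stage I.1 the franchisee must meet a preponderance (weight is at least 54): on (a) the weight is 60 less the opposing 2 gives net 58, ≥ 54, so (a) meets the standard; on (b) the weight is 62 less the opposing 6 gives net 56, which does reach 54, so (b) meets the standard.
  Stage I.1 is satisfied; the onus moves to the franchisor.
At Stage I.2 the franchisor must meet a preponderance (weight is at least 54): on (c) the weight is 70 less the opposing 11 gives net 59, ≥ 54, so (c) meets the standard; on (d) the weight is 88 less the opposing 34 gives net 54, which does reach 54, so (d) meets the standard.
  All elements met. The burden passes to the franchisee.
At Stage I.3 the franchisee must meet a scintilla of evidence (weight is at least 8): on (e) the weight is 19 less the opposing 15 gives net 4, which does not reach 8, so (e) does not meet the standard; on (f) the weight is 8, ≥ 8, so (f) meets the standard.
  The franchisee does not carry Stage I.3.
The analysis ends at Stage I.3; the franchisor prevails on this issue.
— Issue II —
At Stage II.1 the franchisee must meet the preponderance of the evidence (weight is at least 50): on (g) the weight is 55, which does reach 50, so (g) meets the standard.
  Stage II.1 carried; the burden shifts to the franchisor.
At Stage II.2 the franchisor must meet the preponderance of the evidence (weight is at least 50): on (h) the weight is 98 less the opposing 49 gives net 49, which does not reach 50, so (h) does not meet the standard.
  Stage II.2 not carried; the franchisor fails its burden.
The analysis ends at Stage II.2; the franchisee prevails on this issue.
— Issue III —
At Stage III.1 the franchisee must meet a preponderance (weight exceeds 53): on (i) the weight is 65 less the opposing 6 gives net 59, > 53, so (i) meets the standard.
  Stage III.1 is satisfied; the onus moves to the franchisor.
At Stage III.2 the franchisor must meet a prima facie showing (weight is at least 17): on (j) the weight is 30 less the opposing 16 gives net 14, which does not reach 17, so (j) does not meet the standard; on (k) the weight is 98 less the opposing 87 gives net 11, which does not reach 17, so (k) does not meet the standard.
  Not every element is met, so the franchisor fails to carry Stage III.2.
The franchisee prevails on this issue.
Per-issue: Issue I → franchisor; Issue II → franchisee; Issue III → franchisee. The franchisee must prevail on a majority of issues; overall, the franchisee prevails.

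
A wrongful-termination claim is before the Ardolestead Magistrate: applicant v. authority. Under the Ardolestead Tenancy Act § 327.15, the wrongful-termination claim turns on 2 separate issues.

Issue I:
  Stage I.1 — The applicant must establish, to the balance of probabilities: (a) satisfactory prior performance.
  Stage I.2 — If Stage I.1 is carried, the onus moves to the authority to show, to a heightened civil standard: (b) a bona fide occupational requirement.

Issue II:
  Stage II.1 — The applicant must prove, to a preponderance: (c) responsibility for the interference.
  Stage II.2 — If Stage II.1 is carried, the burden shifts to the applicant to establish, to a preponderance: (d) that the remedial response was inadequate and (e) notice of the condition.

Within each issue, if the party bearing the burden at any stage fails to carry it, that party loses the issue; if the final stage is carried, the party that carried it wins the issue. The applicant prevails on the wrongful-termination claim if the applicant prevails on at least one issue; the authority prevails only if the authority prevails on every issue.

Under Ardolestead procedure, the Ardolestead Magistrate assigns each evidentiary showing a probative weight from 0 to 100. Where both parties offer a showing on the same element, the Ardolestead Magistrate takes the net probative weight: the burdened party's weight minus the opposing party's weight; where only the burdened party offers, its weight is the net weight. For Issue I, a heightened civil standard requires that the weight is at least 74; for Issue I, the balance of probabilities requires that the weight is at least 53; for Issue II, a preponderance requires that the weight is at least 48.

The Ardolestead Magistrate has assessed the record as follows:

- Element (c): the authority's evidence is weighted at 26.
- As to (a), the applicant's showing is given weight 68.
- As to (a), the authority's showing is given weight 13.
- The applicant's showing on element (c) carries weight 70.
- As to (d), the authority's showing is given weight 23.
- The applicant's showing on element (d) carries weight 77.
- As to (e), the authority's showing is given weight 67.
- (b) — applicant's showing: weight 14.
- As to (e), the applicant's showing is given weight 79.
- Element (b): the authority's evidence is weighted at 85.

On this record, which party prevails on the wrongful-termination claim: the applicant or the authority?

applicant

— Issue I —
Stage I.1 — burden on applicant; standard: the balance of probabilities (weight is at least 53).
    (a): 68 − 13 = 55 ≥ 53 [met]
  All elements met. The burden passes to the authority.
Stage I.2 — burden on authority; standard: a heightened civil standard (weight is at least 74).
    (b): 85 − 14 = 71 < 74 [not met]
  Not every element is met, so the authority fails to carry Stage I.2.
The analysis ends at Stage I.2; the applicant prevails on this issue.
— Issue II —
Stage II.1 — burden on applicant; standard: a preponderance (weight is at least 48).
    (c): 70 − 26 = 44 < 48 [not met]
  The applicant does not carry Stage II.1.
So the authority prevails on this issue.
Per-issue: Issue I → applicant; Issue II → authority. The applicant must prevail on at least one issue; overall, the applicant prevails.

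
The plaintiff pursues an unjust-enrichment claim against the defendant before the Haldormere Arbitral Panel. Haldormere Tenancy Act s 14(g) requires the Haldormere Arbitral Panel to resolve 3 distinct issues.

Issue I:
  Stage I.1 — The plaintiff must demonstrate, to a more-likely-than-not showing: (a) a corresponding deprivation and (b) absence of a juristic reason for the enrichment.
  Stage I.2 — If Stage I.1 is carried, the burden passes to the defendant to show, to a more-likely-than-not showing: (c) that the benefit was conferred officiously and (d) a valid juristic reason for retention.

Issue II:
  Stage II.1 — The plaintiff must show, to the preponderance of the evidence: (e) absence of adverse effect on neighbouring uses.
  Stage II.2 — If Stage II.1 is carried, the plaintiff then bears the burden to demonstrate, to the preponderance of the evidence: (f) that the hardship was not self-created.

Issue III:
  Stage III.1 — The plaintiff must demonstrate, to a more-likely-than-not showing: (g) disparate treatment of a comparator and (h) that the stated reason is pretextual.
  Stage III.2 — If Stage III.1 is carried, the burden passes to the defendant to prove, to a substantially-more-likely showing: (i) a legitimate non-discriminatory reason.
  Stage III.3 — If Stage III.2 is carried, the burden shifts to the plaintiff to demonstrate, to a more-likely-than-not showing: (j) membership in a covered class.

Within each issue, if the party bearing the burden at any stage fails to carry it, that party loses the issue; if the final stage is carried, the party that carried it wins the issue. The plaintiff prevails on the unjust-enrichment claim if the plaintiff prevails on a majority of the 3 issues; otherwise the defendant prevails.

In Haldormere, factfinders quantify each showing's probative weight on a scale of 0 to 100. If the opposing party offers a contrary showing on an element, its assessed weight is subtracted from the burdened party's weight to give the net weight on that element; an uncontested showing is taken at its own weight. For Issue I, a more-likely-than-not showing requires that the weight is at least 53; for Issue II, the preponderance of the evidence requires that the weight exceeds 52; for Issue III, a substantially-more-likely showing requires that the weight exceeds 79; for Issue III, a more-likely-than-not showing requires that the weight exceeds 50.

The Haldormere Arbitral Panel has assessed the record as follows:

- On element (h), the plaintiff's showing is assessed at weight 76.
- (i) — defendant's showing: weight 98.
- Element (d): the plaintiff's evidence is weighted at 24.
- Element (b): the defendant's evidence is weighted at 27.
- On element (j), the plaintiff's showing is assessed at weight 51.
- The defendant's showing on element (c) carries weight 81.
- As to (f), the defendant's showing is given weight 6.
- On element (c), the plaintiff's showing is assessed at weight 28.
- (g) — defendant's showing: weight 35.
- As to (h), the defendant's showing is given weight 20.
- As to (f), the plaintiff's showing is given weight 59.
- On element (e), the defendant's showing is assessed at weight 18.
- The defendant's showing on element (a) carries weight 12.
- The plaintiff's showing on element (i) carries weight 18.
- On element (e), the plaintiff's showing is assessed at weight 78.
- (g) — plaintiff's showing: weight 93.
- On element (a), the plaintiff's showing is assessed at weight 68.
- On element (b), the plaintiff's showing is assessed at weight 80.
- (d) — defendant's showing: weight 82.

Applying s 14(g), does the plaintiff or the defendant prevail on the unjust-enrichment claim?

plaintiff

— Issue I —
Stage I.1 (plaintiff, a more-likely-than-not showing, weight is at least 53): (a) net 68−12=56 ≥ 53 — meets; (b) net 80−27=53 ≥ 53 — meets.
  Stage I.1 carried; the burden shifts to the defendant.
Stage I.2 (defendant, a more-likely-than-not showing, weight is at least 53): (c) net 81−28=53 ≥ 53 — meets; (d) net 82−24=58 ≥ 53 — meets.
  All elements met at the final stage.
Every stage carried; the defendant prevails on this issue.
— Issue II —
At Stage II.1 the plaintiff must meet the preponderance of the evidence (weight exceeds 52): on (e) the weight is 78 less the opposing 18 gives net 60, > 52, so (e) meets the standard.
  Stage II.1 is satisfied; the plaintiff continues to bear the burden.
At Stage II.2 the plaintiff must meet the preponderance of the evidence (weight exceeds 52): on (f) the weight is 59 less the opposing 6 gives net 53, which does exceed 52, so (f) meets the standard.
  The plaintiff carries the last stage.
With every stage satisfied, the plaintiff prevails on this issue.
— Issue III —
Stage III.1 — burden on plaintiff; standard: a more-likely-than-not showing (weight exceeds 50).
    (g): 93 − 35 = 58 > 50 [met]
    (h): 76 − 20 = 56 > 50 [met]
  Stage III.1 carried; the burden shifts to the defendant.
Stage III.2 — burden on defendant; standard: a substantially-more-likely showing (weight exceeds 79).
    (i): 98 − 18 = 80 > 79 [met]
  The defendant carries Stage III.2; the plaintiff now bears the burden.
Stage III.3 — burden on plaintiff; standard: a more-likely-than-not showing (weight exceeds 50).
    (j): 51 > 50 [met]
  Stage III.3 carried; the final stage is satisfied.
All stages carried — the plaintiff prevails on this issue.
Per-issue: Issue I → defendant; Issue II → plaintiff; Issue III → plaintiff. The plaintiff must prevail on a majority of issues; overall, the plaintiff prevails.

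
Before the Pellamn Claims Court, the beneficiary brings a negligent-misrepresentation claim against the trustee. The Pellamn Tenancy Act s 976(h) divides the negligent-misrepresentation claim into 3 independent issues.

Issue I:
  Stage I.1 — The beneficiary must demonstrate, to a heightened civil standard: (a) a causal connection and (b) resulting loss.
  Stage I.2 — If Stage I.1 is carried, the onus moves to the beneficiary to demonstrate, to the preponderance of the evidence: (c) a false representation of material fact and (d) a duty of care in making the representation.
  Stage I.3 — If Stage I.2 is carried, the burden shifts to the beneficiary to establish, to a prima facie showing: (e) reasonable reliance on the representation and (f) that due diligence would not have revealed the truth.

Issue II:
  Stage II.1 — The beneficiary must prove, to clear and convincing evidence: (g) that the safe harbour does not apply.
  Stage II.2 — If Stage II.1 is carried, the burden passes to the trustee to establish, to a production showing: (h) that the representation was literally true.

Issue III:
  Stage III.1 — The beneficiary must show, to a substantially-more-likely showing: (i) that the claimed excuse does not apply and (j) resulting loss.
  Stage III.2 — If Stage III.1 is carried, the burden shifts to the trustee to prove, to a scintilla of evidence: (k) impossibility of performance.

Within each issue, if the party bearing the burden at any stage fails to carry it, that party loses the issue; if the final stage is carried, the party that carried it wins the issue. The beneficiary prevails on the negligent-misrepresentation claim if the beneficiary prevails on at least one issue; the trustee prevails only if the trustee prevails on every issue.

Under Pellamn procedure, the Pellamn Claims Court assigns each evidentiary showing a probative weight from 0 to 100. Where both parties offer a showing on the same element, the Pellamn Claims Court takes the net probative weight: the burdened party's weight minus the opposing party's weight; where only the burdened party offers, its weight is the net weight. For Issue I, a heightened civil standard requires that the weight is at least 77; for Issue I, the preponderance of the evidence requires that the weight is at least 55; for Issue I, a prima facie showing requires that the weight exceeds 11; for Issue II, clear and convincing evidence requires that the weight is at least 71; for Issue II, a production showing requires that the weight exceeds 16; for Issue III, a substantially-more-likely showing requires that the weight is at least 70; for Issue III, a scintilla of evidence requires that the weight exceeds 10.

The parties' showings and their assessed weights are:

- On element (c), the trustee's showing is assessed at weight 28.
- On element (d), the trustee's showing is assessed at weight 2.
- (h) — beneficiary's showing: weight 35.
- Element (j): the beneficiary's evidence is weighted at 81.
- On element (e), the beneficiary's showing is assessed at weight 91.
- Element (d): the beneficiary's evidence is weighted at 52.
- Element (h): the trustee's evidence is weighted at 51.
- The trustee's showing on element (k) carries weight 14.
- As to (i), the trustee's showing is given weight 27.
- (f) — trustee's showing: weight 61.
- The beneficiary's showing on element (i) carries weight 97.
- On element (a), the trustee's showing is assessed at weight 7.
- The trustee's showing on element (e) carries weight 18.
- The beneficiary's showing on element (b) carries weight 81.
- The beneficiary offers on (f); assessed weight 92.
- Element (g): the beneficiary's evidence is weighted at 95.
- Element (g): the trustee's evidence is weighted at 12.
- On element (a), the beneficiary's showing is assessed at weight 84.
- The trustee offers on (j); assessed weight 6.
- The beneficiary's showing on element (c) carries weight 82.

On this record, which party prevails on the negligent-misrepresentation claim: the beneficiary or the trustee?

— Issue I —
At Stage I.1 the beneficiary must meet a heightened civil standard (weight is at least 77): on (a) the weight is 84 less the opposing 7 gives net 77, which does reach 77, so (a) meets the standard; on (b) the weight is 81, ≥ 77, so (b) meets the standard.
  Stage I.1 carried; the burden remains with the beneficiary.
At Stage I.2 the beneficiary must meet the preponderance of the evidence (weight is at least 55): on (c) the weight is 82 less the opposing 28 gives net 54, which does not reach 55, so (c) does not meet the standard; on (d) the weight is 52 less the opposing 2 gives net 50, < 55, so (d) does not meet the standard.
  Stage I.2 not carried; the beneficiary fails its burden.
The analysis ends at Stage I.2; the trustee prevails on this issue.
— Issue II —
Stage II.1 — burden on beneficiary; standard: clear and convincing evidence (weight is at least 71).
    (g): 95 − 12 = 83 ≥ 71 [met]
  Stage II.1 is satisfied; the onus moves to the trustee.
Stage II.2 — burden on trustee; standard: a production showing (weight exceeds 16).
    (h): 51 − 35 = 16 ≤ 16 [not met]
  The trustee does not carry Stage II.2.
So the beneficiary prevails on this issue.
— Issue III —
Stage III.1 — burden on beneficiary; standard: a substantially-more-likely showing (weight is at least 70).
    (i): 97 − 27 = 70 ≥ 70 [met]
    (j): 81 − 6 = 75 ≥ 70 [met]
  Stage III.1 is satisfied; the onus moves to the trustee.
Stage III.2 — burden on trustee; standard: a scintilla of evidence (weight exceeds 10).
    (k): 14 > 10 [met]
  The trustee carries the last stage.
With every stage satisfied, the trustee prevails on this issue.
Per-issue: Issue I → trustee; Issue II → beneficiary; Issue III → trustee. The beneficiary must prevail on at least one issue; overall, the beneficiary prevails.

beneficiary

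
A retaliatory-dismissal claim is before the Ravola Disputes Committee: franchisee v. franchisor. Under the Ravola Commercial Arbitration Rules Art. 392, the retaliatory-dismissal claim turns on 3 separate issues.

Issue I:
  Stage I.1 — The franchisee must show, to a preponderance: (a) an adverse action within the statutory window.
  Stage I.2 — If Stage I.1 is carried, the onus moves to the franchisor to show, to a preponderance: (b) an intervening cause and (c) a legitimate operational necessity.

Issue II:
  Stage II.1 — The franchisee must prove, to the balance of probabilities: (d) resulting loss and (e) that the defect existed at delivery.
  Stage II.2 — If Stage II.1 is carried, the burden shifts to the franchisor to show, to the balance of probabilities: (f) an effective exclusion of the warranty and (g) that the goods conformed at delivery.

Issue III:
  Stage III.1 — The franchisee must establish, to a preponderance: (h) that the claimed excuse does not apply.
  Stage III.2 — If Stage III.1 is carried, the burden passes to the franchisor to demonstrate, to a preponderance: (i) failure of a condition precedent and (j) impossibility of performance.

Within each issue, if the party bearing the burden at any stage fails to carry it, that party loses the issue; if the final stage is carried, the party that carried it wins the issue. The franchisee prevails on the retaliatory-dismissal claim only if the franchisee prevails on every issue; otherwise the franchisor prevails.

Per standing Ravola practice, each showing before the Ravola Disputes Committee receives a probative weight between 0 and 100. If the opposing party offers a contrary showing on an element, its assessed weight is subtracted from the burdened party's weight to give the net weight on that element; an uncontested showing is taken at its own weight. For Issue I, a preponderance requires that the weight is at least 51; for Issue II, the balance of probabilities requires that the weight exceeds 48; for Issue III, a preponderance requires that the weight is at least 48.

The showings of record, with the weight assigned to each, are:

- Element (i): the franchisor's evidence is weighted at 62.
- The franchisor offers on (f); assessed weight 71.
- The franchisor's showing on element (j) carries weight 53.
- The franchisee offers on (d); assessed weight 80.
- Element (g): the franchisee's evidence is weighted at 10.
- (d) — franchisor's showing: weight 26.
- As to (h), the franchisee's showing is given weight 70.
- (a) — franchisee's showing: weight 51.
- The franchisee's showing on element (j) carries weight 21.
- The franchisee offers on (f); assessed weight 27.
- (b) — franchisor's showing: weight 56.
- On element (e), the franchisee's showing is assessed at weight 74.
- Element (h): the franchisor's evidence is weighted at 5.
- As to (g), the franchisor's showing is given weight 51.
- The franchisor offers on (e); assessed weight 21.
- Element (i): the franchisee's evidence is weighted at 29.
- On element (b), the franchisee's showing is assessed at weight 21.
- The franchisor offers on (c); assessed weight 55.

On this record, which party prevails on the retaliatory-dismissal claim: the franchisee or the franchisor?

— Issue I —
Stage I.1 (franchisee, a preponderance, weight is at least 51): (a) 51 ≥ 51 — meets.
  Stage I.1 carried; the burden shifts to the franchisor.
Stage I.2 (franchisor, a preponderance, weight is at least 51): (b) net 56−21=35 < 51 — fails; (c) 55 ≥ 51 — meets.
  Not every element is met, so the franchisor fails to carry Stage I.2.
The analysis ends at Stage I.2; the franchisee prevails on this issue.
— Issue II —
Stage II.1 — burden on franchisee; standard: the balance of probabilities (weight exceeds 48).
    (d): 80 − 26 = 54 > 48 [met]
    (e): 74 − 21 = 53 > 48 [met]
  The franchisee carries Stage II.1; the franchisor now bears the burden.
Stage II.2 — burden on franchisor; standard: the balance of probabilities (weight exceeds 48).
    (f): 71 − 27 = 44 ≤ 48 [not met]
    (g): 51 − 10 = 41 ≤ 48 [not met]
  Stage II.2 not carried; the franchisor fails its burden.
So the franchisee prevails on this issue.
— Issue III —
At Stage III.1 the franchisee must meet a preponderance (weight is at least 48): on (h) the weight is 70 less the opposing 5 gives net 65, which does reach 48, so (h) meets the standard.
  The franchisee carries Stage III.1; the franchisor now bears the burden.
At Stage III.2 the franchisor must meet a preponderance (weight is at least 48): on (i) the weight is 62 less the opposing 29 gives net 33, < 48, so (i) does not meet the standard; on (j) the weight is 53 less the opposing 21 gives net 32, < 48, so (j) does not meet the standard.
  Not every element is met, so the franchisor fails to carry Stage III.2.
The franchisee prevails on this issue.
Per-issue: Issue I → franchisee; Issue II → franchisee; Issue III → franchisee. The franchisee must prevail on every issue; overall, the franchisee prevails.

franchisee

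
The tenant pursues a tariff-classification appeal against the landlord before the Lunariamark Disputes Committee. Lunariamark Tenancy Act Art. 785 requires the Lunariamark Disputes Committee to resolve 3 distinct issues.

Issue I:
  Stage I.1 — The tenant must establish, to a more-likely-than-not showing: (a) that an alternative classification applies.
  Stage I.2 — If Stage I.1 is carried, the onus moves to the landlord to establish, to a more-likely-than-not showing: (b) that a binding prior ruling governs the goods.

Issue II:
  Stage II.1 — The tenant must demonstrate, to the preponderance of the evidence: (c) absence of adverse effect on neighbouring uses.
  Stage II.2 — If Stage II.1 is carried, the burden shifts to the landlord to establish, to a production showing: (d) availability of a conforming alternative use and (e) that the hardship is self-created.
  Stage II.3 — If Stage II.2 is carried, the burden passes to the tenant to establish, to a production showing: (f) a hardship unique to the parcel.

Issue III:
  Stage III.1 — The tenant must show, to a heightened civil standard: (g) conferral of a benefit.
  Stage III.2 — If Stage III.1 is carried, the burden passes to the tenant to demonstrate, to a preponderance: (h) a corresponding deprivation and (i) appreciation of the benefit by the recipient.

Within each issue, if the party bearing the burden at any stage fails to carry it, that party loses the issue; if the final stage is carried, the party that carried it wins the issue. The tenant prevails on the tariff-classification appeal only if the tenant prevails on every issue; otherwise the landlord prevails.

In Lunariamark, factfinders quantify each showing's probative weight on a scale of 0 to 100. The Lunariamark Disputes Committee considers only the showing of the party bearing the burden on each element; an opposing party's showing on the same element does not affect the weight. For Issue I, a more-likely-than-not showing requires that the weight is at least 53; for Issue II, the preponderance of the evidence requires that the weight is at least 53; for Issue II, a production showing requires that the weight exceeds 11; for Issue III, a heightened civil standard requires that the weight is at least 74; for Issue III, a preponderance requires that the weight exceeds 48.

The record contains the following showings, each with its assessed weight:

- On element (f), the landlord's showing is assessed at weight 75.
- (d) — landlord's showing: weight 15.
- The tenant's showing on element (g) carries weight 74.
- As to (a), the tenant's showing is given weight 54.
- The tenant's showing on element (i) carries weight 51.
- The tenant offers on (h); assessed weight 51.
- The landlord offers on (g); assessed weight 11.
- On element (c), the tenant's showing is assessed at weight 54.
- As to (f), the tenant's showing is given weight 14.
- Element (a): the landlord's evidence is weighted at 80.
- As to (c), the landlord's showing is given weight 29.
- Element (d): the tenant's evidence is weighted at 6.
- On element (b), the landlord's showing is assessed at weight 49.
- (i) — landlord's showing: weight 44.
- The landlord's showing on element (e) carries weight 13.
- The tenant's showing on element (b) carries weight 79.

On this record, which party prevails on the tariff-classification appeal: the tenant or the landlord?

tenant

— Issue I —
Stage I.1 (tenant, a more-likely-than-not showing, weight is at least 53): (a) 54 (landlord's 80 disregarded) ≥ 53 — meets.
  Stage I.1 carried; the burden shifts to the landlord.
Stage I.2 (landlord, a more-likely-than-not showing, weight is at least 53): (b) 49 (tenant's 79 disregarded) < 53 — fails.
  Not every element is met, so the landlord fails to carry Stage I.2.
The tenant prevails on this issue.
— Issue II —
Stage II.1 (tenant, the preponderance of the evidence, weight is at least 53): (c) 54 (landlord's 29 disregarded) ≥ 53 — meets.
  All elements met. The burden passes to the landlord.
Stage II.2 (landlord, a production showing, weight exceeds 11): (d) 15 (tenant's 6 disregarded) > 11 — meets; (e) 13 > 11 — meets.
  Stage II.2 is satisfied; the onus moves to the tenant.
Stage II.3 (tenant, a production showing, weight exceeds 11): (f) 14 (landlord's 75 disregarded) > 11 — meets.
  Stage II.3 carried; the final stage is satisfied.
All stages carried — the tenant prevails on this issue.
— Issue III —
Stage III.1 (tenant, a heightened civil standard, weight is at least 74): (g) 74 (landlord's 11 disregarded) ≥ 74 — meets.
  All elements met. The tenant retains the burden for Stage III.2.
Stage III.2 (tenant, a preponderance, weight exceeds 48): (h) 51 > 48 — meets; (i) 51 (landlord's 44 disregarded) > 48 — meets.
  The tenant carries the last stage.
Every stage carried; the tenant prevails on this issue.
Per-issue: Issue I → tenant; Issue II → tenant; Issue III → tenant. The tenant must prevail on every issue; overall, the tenant prevails.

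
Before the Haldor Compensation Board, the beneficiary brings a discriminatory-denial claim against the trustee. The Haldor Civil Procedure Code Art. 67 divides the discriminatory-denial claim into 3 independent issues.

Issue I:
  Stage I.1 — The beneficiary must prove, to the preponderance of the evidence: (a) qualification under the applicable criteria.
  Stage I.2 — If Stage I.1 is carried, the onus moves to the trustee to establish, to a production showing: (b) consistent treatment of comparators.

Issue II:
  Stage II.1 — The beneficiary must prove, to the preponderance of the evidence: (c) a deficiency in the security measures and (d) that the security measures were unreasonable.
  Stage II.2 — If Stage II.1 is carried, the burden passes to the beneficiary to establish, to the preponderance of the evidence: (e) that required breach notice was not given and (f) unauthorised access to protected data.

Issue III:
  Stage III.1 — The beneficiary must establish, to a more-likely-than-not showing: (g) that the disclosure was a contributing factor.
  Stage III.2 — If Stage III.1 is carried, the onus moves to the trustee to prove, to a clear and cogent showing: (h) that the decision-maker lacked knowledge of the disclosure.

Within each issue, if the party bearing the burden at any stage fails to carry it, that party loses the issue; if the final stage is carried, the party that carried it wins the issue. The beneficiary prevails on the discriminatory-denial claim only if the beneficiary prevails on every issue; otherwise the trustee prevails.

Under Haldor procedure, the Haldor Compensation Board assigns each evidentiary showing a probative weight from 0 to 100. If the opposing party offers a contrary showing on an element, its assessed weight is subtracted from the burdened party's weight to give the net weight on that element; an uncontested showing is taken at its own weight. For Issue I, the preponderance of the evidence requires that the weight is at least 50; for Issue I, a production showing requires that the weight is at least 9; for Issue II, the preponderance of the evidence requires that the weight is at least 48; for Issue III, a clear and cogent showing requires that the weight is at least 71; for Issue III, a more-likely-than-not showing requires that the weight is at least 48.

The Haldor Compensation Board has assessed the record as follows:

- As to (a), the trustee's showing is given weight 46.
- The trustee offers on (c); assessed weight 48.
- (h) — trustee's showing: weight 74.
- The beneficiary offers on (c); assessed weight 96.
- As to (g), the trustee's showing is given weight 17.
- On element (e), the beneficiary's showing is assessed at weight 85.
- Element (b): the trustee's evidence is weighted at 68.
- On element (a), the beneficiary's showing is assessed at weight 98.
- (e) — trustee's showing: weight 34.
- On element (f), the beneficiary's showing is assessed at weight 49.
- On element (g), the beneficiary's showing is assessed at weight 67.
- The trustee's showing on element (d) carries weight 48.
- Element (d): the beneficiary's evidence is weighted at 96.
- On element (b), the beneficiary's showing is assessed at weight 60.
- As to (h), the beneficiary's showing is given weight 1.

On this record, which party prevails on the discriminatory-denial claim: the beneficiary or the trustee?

trustee

— Issue I —
Stage I.1 (beneficiary, the preponderance of the evidence, weight is at least 50): (a) net 98−46=52 ≥ 50 — meets.
  All elements met. The burden passes to the trustee.
Stage I.2 (trustee, a production showing, weight is at least 9): (b) net 68−60=8 < 9 — fails.
  Stage I.2 not carried; the trustee fails its burden.
The analysis ends at Stage I.2; the beneficiary prevails on this issue.
— Issue II —
Stage II.1 — burden on beneficiary; standard: the preponderance of the evidence (weight is at least 48).
    (c): 96 − 48 = 48 ≥ 48 [met]
    (d): 96 − 48 = 48 ≥ 48 [met]
  Stage II.1 carried; the burden remains with the beneficiary.
Stage II.2 — burden on beneficiary; standard: the preponderance of the evidence (weight is at least 48).
    (e): 85 − 34 = 51 ≥ 48 [met]
    (f): 49 ≥ 48 [met]
  All elements met at the final stage.
Every stage carried; the beneficiary prevails on this issue.
— Issue III —
Stage III.1 — burden on beneficiary; standard: a more-likely-than-not showing (weight is at least 48).
    (g): 67 − 17 = 50 ≥ 48 [met]
  All elements met. The burden passes to the trustee.
Stage III.2 — burden on trustee; standard: a clear and cogent showing (weight is at least 71).
    (h): 74 − 1 = 73 ≥ 71 [met]
  The trustee carries the last stage.
All stages carried — the trustee prevails on this issue.
Per-issue: Issue I → beneficiary; Issue II → beneficiary; Issue III → trustee. The beneficiary must prevail on every issue; overall, the trustee prevails.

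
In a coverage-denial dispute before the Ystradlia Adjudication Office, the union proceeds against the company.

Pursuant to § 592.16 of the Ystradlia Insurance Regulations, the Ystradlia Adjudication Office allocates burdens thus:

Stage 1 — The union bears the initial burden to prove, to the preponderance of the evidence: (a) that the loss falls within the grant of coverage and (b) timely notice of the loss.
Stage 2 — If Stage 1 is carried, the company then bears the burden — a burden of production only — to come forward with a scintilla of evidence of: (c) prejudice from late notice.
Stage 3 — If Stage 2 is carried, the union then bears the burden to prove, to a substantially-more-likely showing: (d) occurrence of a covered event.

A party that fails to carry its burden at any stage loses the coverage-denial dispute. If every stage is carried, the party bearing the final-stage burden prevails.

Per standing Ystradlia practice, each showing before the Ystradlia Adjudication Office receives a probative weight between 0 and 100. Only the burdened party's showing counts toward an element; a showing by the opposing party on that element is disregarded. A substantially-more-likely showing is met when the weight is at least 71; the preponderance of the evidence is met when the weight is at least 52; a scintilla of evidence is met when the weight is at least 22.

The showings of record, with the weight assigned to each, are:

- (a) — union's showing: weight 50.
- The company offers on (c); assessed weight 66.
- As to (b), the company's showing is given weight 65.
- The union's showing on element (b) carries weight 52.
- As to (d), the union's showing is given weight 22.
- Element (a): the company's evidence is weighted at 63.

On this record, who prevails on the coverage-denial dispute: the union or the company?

Stage 1 — burden on union; standard: the preponderance of the evidence (weight is at least 52).
    (a): 50 (company's 63 disregarded) < 52 [not met]
    (b): 52 (company's 65 disregarded) ≥ 52 [met]
  The union does not carry Stage 1.
The analysis ends at Stage 1; the company prevails.

company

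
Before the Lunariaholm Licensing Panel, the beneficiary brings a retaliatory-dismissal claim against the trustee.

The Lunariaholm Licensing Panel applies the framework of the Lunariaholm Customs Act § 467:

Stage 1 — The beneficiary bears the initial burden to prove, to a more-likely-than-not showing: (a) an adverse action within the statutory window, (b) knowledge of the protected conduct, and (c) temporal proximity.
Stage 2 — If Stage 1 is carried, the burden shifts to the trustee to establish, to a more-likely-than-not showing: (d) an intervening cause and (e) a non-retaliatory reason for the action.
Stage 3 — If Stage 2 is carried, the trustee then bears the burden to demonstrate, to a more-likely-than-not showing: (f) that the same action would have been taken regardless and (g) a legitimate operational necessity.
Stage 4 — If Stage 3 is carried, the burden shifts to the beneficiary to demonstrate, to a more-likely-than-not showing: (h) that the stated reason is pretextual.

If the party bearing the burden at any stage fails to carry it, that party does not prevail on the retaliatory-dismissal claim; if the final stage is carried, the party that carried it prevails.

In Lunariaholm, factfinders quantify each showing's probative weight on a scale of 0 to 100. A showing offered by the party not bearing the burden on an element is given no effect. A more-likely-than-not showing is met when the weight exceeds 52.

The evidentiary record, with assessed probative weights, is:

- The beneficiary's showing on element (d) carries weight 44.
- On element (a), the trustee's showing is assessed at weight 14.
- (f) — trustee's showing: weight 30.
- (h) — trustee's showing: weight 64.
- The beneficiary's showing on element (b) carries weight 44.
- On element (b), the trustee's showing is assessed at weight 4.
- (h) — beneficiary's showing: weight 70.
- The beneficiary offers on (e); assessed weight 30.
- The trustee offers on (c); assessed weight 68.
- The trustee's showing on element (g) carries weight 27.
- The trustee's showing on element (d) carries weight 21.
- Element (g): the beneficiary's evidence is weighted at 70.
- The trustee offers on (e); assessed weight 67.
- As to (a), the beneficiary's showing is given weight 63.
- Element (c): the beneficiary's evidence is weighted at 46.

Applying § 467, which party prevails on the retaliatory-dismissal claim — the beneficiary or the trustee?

Stage 1 (beneficiary, a more-likely-than-not showing, weight exceeds 52): (a) 63 (trustee's 14 disregarded) > 52 — meets; (b) 44 (trustee's 4 disregarded) ≤ 52 — fails; (c) 46 (trustee's 68 disregarded) ≤ 52 — fails.
  The beneficiary does not carry Stage 1.
The trustee prevails.

trustee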